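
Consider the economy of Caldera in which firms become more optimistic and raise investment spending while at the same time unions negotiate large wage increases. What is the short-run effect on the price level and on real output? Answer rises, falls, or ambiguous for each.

The first event is a positive demand shock: AD shifts right, which by itself pushes P up and Y up.
The second is an adverse supply shock: SRAS shifts left, which by itself pushes P up and Y down.
Both shocks push P up, so P rises. The two shocks push Y in opposite directions, so the effect on Y is ambiguous.

Price level: rises; output: ambiguous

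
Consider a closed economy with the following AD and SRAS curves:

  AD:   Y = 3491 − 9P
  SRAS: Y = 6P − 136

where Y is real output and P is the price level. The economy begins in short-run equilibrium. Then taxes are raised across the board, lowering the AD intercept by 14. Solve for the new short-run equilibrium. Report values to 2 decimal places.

This is a negative demand shock: AD shifts left.
New AD: Y = 3477 − 9P.
Set AD = SRAS: 3477 − 9P = 6P − 136, so 3613 = 15P and P = 240.87.
Substituting into AD, Y = 1309.20.

P = 240.87, Y = 1309.20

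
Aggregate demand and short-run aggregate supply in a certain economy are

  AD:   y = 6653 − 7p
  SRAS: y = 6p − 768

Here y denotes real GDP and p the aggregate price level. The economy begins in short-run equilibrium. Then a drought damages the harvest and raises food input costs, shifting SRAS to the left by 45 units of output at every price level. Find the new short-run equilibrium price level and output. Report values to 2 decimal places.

p = 574.31, y = 2632.85

This is a negative supply shock: SRAS shifts left.
New SRAS: y = 6p − 813.
Set AD = SRAS: 6653 − 7p = 6p − 813, so 7466 = 13p and p = 574.31.
Substituting into AD, y = 2632.85.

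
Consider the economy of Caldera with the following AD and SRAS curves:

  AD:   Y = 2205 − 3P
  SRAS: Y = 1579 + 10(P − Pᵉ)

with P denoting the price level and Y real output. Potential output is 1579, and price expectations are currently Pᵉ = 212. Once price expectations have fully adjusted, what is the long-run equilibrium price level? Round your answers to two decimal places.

Long-run P = 208.67

Short run: with Pᵉ = 212, SRAS is Y = 10P − 541. Setting AD = SRAS gives 2746 = 13P, so P = 211.23 and Y = 2205 − 3P = 1571.31.
Output 1571.31 is below potential 1579, so over time expected prices fall and SRAS shifts right until Y returns to 1579.
Long run: Y = 1579 on the AD curve gives 1579 = 2205 − 3P, so P = 208.67.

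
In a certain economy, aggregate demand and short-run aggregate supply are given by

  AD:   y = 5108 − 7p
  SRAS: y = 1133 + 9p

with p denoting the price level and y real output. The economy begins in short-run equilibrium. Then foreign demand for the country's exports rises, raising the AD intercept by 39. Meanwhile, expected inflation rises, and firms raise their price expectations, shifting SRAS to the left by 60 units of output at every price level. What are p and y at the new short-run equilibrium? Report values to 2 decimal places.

After both shocks: AD is y = 5147 − 7p and SRAS is y = 1073 + 9p.
Setting them equal: 4074 = 16p, so p = 254.63.
Substituting into AD, y = 3364.63.

p = 254.63, y = 3364.63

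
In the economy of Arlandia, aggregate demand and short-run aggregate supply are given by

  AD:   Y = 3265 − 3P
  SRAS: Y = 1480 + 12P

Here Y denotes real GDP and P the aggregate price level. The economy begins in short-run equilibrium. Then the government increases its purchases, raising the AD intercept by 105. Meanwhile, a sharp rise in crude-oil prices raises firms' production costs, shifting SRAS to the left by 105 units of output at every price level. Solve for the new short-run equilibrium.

P = 133, Y = 2971

After both shocks: AD is Y = 3370 − 3P and SRAS is Y = 1375 + 12P.
Setting them equal: 1995 = 15P, so P = 133.
Y = 3370 − 3·133 = 2971.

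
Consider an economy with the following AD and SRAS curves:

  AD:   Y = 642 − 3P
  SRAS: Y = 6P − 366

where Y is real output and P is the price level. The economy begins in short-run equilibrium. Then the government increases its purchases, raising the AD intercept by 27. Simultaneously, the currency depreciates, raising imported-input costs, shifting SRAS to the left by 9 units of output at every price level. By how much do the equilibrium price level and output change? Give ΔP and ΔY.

ΔP = +4, ΔY = +15

After both shocks: AD is Y = 669 − 3P and SRAS is Y = 6P − 375.
Setting them equal: 1044 = 9P, so P = 116.
Y = 669 − 3·116 = 321.
Initially P = 112, Y = 306, so ΔP = +4 and ΔY = +15.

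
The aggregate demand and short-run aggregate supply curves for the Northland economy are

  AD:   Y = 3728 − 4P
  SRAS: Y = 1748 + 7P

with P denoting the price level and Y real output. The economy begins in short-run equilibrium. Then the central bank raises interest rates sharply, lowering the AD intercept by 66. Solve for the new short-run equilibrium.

This is a negative demand shock: AD shifts left.
New AD: Y = 3662 − 4P.
Set AD = SRAS: 3662 − 4P = 1748 + 7P, so 1914 = 11P and P = 174.
Y = 3662 − 4·174 = 2966.

P = 174, Y = 2966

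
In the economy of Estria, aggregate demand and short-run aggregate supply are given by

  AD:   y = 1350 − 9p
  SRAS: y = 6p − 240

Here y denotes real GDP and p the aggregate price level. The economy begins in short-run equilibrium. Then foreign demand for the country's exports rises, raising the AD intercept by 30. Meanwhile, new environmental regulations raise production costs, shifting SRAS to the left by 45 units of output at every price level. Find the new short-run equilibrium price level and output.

After both shocks: AD is y = 1380 − 9p and SRAS is y = 6p − 285.
Setting them equal: 1665 = 15p, so p = 111.
y = 1380 − 9·111 = 381.

p = 111, y = 381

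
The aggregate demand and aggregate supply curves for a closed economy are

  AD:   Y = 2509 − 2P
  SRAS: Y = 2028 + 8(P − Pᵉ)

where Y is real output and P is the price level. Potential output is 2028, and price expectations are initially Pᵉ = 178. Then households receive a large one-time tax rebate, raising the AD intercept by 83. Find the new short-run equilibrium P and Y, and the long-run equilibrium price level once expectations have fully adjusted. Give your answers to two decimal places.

Short run: P = 198.80, Y = 2194.40. Long run: P = 282.00.

AD shifts right: new AD is Y = 2592 − 2P. With Pᵉ = 178, SRAS is Y = 604 + 8P.
Short run: 2592 − 2P = 604 + 8P gives 1988 = 10P, so P = 198.80 and Y = 2592 − 2P = 2194.40.
Y = 2194.40 is above potential 2028; expectations adjust and SRAS shifts left until Y = 2028.
Long run: on the new AD curve, 2028 = 2592 − 2P gives P = 282.00.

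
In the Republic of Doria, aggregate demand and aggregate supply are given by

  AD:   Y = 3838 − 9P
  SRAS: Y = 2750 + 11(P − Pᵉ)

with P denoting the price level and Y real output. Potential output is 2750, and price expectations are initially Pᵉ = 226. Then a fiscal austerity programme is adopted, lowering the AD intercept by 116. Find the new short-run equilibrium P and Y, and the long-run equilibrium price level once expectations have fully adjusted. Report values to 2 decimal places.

AD shifts left: new AD is Y = 3722 − 9P. With Pᵉ = 226, SRAS is Y = 264 + 11P.
Short run: 3722 − 9P = 264 + 11P gives 3458 = 20P, so P = 172.90 and Y = 3722 − 9P = 2165.90.
Y = 2165.90 is below potential 2750; expectations adjust and SRAS shifts right until Y = 2750.
Long run: on the new AD curve, 2750 = 3722 − 9P gives P = 108.00.

Short run: P = 172.90, Y = 2165.90. Long run: P = 108.00.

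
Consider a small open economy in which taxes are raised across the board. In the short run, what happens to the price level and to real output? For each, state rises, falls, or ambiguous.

Price level: falls; output: falls

This is a negative demand shock: AD shifts left.
Moving along the upward-sloping SRAS curve, P falls and Y falls.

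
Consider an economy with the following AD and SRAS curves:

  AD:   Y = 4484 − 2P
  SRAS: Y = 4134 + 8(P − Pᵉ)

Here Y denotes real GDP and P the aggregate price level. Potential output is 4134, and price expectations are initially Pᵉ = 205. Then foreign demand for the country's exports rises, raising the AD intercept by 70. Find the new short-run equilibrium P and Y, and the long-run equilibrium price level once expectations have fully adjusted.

Short run: P = 206, Y = 4142. Long run: P = 210.

AD shifts right: new AD is Y = 4554 − 2P. With Pᵉ = 205, SRAS is Y = 2494 + 8P.
Short run: 4554 − 2P = 2494 + 8P gives 2060 = 10P, so P = 206 and Y = 4554 − 2·206 = 4142.
Y = 4142 is above potential 4134; expectations adjust and SRAS shifts left until Y = 4134.
Long run: on the new AD curve, 4134 = 4554 − 2P gives P = 210.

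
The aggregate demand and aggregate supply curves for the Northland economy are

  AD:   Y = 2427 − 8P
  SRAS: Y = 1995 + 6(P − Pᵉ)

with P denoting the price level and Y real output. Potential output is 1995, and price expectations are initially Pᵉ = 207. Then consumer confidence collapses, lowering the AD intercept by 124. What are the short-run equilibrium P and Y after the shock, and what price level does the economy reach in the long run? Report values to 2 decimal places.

Short run: P = 110.71, Y = 1417.29. Long run: P = 38.50.

AD shifts left: new AD is Y = 2303 − 8P. With Pᵉ = 207, SRAS is Y = 753 + 6P.
Short run: 2303 − 8P = 753 + 6P gives 1550 = 14P, so P = 110.71 and Y = 2303 − 8P = 1417.29.
Y = 1417.29 is below potential 1995; expectations adjust and SRAS shifts right until Y = 1995.
Long run: on the new AD curve, 1995 = 2303 − 8P gives P = 38.50.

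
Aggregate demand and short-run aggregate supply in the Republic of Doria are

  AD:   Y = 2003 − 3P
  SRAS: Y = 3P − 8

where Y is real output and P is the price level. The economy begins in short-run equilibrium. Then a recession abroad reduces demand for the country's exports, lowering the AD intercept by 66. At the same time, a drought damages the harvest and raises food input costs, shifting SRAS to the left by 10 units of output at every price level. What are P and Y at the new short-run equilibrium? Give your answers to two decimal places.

P = 325.83, Y = 959.50

After both shocks: AD is Y = 1937 − 3P and SRAS is Y = 3P − 18.
Setting them equal: 1955 = 6P, so P = 325.83.
Substituting into AD, Y = 959.50.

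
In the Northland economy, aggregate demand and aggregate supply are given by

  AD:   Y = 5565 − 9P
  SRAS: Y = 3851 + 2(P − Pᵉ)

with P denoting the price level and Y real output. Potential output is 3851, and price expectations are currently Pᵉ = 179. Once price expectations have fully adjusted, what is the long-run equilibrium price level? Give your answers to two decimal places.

Long-run P = 190.44

Short run: with Pᵉ = 179, SRAS is Y = 3493 + 2P. Setting AD = SRAS gives 2072 = 11P, so P = 188.36 and Y = 5565 − 9P = 3869.73.
Output 3869.73 is above potential 3851, so over time expected prices rise and SRAS shifts left until Y returns to 3851.
Long run: Y = 3851 on the AD curve gives 3851 = 5565 − 9P, so P = 190.44.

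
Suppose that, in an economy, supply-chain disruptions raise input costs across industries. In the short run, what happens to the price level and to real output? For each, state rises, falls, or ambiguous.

This is an adverse supply shock: SRAS shifts left.
Moving along the downward-sloping AD curve, P rises and Y falls.

Price level: rises; output: falls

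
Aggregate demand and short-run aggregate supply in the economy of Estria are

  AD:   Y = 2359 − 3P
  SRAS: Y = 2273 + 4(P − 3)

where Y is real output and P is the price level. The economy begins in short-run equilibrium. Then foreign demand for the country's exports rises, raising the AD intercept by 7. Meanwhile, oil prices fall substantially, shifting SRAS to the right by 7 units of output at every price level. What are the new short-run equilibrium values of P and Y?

After both shocks: AD is Y = 2366 − 3P and SRAS is Y = 2268 + 4P.
Setting them equal: 98 = 7P, so P = 14.
Y = 2366 − 3·14 = 2324.

P = 14, Y = 2324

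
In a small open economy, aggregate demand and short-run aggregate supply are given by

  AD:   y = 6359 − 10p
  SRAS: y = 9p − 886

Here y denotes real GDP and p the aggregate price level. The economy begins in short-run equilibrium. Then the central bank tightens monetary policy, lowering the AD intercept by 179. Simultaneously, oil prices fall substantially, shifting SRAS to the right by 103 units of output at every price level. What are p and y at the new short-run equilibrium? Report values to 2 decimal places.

After both shocks: AD is y = 6180 − 10p and SRAS is y = 9p − 783.
Setting them equal: 6963 = 19p, so p = 366.47.
Substituting into AD, y = 2515.26.

p = 366.47, y = 2515.26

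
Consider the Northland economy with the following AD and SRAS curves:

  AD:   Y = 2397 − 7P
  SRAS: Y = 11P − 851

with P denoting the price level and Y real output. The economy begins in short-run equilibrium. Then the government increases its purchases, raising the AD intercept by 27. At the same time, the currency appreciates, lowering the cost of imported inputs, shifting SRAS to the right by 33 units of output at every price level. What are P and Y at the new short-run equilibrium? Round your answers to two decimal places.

P = 180.11, Y = 1163.22

After both shocks: AD is Y = 2424 − 7P and SRAS is Y = 11P − 818.
Setting them equal: 3242 = 18P, so P = 180.11.
Substituting into AD, Y = 1163.22.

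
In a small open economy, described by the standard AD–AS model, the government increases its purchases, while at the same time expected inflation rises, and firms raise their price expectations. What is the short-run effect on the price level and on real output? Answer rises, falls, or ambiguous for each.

Price level: rises; output: ambiguous

The first event is a positive demand shock: AD shifts right, which by itself pushes P up and Y up.
The second is an adverse supply shock: SRAS shifts left, which by itself pushes P up and Y down.
Both shocks push P up, so P rises. The two shocks push Y in opposite directions, so the effect on Y is ambiguous.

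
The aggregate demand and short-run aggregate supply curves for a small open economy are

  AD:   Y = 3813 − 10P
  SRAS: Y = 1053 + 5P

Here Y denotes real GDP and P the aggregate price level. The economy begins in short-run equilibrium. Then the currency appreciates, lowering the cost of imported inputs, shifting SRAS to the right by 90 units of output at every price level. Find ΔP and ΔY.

This is a positive supply shock: SRAS shifts right.
New SRAS: Y = 1143 + 5P.
Set AD = SRAS: 3813 − 10P = 1143 + 5P, so 2670 = 15P and P = 178.
Y = 3813 − 10·178 = 2033.
Initially P = 184, Y = 1973, so ΔP = -6 and ΔY = +60.

ΔP = -6, ΔY = +60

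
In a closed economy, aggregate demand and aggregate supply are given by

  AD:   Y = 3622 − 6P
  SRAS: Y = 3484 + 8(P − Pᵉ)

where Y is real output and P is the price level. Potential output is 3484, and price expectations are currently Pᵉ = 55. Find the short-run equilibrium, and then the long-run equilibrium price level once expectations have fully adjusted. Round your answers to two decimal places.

Short run: P = 41.29, Y = 3374.29. Long run: P = 23.00.

Short run: with Pᵉ = 55, SRAS is Y = 3044 + 8P. Setting AD = SRAS gives 578 = 14P, so P = 41.29 and Y = 3622 − 6P = 3374.29.
Output 3374.29 is below potential 3484, so over time expected prices fall and SRAS shifts right until Y returns to 3484.
Long run: Y = 3484 on the AD curve gives 3484 = 3622 − 6P, so P = 23.00.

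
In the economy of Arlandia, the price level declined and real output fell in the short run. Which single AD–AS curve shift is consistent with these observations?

AD shifted left

P fell and Y fell. An AD shift moves P and Y in the same direction; an SRAS shift moves them in opposite directions.
Here P and Y moved in the same direction, so the AD curve shifted.
Since Y fell, AD shifted left.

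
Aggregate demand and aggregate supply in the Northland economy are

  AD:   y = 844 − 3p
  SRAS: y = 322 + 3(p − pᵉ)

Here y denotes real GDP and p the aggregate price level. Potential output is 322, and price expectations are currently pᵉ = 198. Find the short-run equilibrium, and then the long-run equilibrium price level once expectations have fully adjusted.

Short run: p = 186, y = 286. Long run: p = 174.

Short run: with pᵉ = 198, SRAS is y = 3p − 272. Setting AD = SRAS gives 1116 = 6p, so p = 186 and y = 844 − 3·186 = 286.
Output 286 is below potential 322, so over time expected prices fall and SRAS shifts right until y returns to 322.
Long run: y = 322 on the AD curve gives 322 = 844 − 3p, so p = 174.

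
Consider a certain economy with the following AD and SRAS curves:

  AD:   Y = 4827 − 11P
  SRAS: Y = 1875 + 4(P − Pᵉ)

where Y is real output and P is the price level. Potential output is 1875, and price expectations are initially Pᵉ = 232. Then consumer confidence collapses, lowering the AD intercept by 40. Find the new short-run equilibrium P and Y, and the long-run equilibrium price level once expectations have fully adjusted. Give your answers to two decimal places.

AD shifts left: new AD is Y = 4787 − 11P. With Pᵉ = 232, SRAS is Y = 947 + 4P.
Short run: 4787 − 11P = 947 + 4P gives 3840 = 15P, so P = 256.00 and Y = 4787 − 11P = 1971.00.
Y = 1971.00 is above potential 1875; expectations adjust and SRAS shifts left until Y = 1875.
Long run: on the new AD curve, 1875 = 4787 − 11P gives P = 264.73.

Short run: P = 256.00, Y = 1971.00. Long run: P = 264.73.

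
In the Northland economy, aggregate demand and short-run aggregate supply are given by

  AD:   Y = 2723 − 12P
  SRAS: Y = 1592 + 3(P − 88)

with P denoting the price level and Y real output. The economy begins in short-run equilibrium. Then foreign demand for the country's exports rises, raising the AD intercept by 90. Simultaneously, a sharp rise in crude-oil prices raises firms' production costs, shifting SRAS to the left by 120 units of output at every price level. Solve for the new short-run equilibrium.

P = 107, Y = 1529

After both shocks: AD is Y = 2813 − 12P and SRAS is Y = 1208 + 3P.
Setting them equal: 1605 = 15P, so P = 107.
Y = 2813 − 12·107 = 1529.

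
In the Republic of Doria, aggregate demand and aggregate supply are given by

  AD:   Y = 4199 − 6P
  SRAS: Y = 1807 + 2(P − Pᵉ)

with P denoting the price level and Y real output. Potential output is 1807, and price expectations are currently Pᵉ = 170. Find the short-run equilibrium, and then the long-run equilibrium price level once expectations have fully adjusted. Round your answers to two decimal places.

Short run: P = 341.50, Y = 2150.00. Long run: P = 398.67.

Short run: with Pᵉ = 170, SRAS is Y = 1467 + 2P. Setting AD = SRAS gives 2732 = 8P, so P = 341.50 and Y = 4199 − 6P = 2150.00.
Output 2150.00 is above potential 1807, so over time expected prices rise and SRAS shifts left until Y returns to 1807.
Long run: Y = 1807 on the AD curve gives 1807 = 4199 − 6P, so P = 398.67.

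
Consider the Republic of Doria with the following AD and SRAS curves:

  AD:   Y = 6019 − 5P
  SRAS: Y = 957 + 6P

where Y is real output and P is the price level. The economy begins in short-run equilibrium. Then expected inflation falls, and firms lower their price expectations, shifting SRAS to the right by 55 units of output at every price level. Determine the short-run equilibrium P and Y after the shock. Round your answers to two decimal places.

This is a positive supply shock: SRAS shifts right.
New SRAS: Y = 1012 + 6P.
Set AD = SRAS: 6019 − 5P = 1012 + 6P, so 5007 = 11P and P = 455.18.
Substituting into AD, Y = 3743.09.

P = 455.18, Y = 3743.09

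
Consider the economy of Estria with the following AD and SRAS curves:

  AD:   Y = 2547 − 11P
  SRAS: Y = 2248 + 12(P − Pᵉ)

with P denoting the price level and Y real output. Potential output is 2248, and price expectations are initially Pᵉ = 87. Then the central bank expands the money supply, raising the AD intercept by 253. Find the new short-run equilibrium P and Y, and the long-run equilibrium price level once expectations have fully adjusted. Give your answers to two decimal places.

AD shifts right: new AD is Y = 2800 − 11P. With Pᵉ = 87, SRAS is Y = 1204 + 12P.
Short run: 2800 − 11P = 1204 + 12P gives 1596 = 23P, so P = 69.39 and Y = 2800 − 11P = 2036.70.
Y = 2036.70 is below potential 2248; expectations adjust and SRAS shifts right until Y = 2248.
Long run: on the new AD curve, 2248 = 2800 − 11P gives P = 50.18.

Short run: P = 69.39, Y = 2036.70. Long run: P = 50.18.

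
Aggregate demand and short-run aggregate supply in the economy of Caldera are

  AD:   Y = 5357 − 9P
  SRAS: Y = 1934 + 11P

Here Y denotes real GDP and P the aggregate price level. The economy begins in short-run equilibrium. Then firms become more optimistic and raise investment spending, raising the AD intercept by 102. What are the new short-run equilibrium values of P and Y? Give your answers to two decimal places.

This is a positive demand shock: AD shifts right.
New AD: Y = 5459 − 9P.
Set AD = SRAS: 5459 − 9P = 1934 + 11P, so 3525 = 20P and P = 176.25.
Substituting into AD, Y = 3872.75.

P = 176.25, Y = 3872.75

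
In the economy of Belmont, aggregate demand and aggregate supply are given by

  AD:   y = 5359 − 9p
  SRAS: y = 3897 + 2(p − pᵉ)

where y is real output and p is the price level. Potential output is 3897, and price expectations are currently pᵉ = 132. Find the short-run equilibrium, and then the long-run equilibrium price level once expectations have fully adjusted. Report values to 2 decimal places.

Short run: p = 156.91, y = 3946.82. Long run: p = 162.44.

Short run: with pᵉ = 132, SRAS is y = 3633 + 2p. Setting AD = SRAS gives 1726 = 11p, so p = 156.91 and y = 5359 − 9p = 3946.82.
Output 3946.82 is above potential 3897, so over time expected prices rise and SRAS shifts left until y returns to 3897.
Long run: y = 3897 on the AD curve gives 3897 = 5359 − 9p, so p = 162.44.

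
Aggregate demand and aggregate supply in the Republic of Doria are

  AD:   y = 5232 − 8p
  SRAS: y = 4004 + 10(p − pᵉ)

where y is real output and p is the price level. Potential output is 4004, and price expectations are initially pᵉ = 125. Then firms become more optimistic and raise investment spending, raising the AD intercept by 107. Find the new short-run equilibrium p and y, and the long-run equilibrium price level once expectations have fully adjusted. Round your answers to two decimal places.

AD shifts right: new AD is y = 5339 − 8p. With pᵉ = 125, SRAS is y = 2754 + 10p.
Short run: 5339 − 8p = 2754 + 10p gives 2585 = 18p, so p = 143.61 and y = 5339 − 8p = 4190.11.
y = 4190.11 is above potential 4004; expectations adjust and SRAS shifts left until y = 4004.
Long run: on the new AD curve, 4004 = 5339 − 8p gives p = 166.88.

Short run: p = 143.61, y = 4190.11. Long run: p = 166.88.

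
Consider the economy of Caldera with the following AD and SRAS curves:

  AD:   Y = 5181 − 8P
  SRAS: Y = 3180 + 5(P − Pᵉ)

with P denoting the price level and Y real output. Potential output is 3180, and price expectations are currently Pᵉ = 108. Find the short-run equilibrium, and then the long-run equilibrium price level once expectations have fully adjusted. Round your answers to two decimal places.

Short run: with Pᵉ = 108, SRAS is Y = 2640 + 5P. Setting AD = SRAS gives 2541 = 13P, so P = 195.46 and Y = 5181 − 8P = 3617.31.
Output 3617.31 is above potential 3180, so over time expected prices rise and SRAS shifts left until Y returns to 3180.
Long run: Y = 3180 on the AD curve gives 3180 = 5181 − 8P, so P = 250.13.

Short run: P = 195.46, Y = 3617.31. Long run: P = 250.13.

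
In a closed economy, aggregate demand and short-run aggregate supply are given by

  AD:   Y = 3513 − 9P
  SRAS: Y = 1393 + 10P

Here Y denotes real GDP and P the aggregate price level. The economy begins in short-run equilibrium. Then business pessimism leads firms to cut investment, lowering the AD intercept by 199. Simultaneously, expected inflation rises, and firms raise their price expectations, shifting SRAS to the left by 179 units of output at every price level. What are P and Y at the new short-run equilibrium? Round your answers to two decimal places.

After both shocks: AD is Y = 3314 − 9P and SRAS is Y = 1214 + 10P.
Setting them equal: 2100 = 19P, so P = 110.53.
Substituting into AD, Y = 2319.26.

P = 110.53, Y = 2319.26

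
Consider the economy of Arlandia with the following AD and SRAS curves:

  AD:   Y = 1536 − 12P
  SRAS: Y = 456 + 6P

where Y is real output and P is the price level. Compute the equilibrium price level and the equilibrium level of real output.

P = 60, Y = 816

Set AD = SRAS: 1536 − 12P = 456 + 6P, so 1080 = 18P and P = 60.
Then Y = 1536 − 12·60 = 816.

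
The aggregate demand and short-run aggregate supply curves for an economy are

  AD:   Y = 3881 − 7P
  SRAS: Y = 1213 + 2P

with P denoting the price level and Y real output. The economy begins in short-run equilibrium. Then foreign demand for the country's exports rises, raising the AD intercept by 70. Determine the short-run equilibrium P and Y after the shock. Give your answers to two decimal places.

P = 304.22, Y = 1821.44

This is a positive demand shock: AD shifts right.
New AD: Y = 3951 − 7P.
Set AD = SRAS: 3951 − 7P = 1213 + 2P, so 2738 = 9P and P = 304.22.
Substituting into AD, Y = 1821.44.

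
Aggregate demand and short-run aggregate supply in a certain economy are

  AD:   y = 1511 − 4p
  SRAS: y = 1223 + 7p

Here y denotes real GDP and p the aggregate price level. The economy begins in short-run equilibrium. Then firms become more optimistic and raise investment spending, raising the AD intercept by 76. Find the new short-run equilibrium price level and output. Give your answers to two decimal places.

This is a positive demand shock: AD shifts right.
New AD: y = 1587 − 4p.
Set AD = SRAS: 1587 − 4p = 1223 + 7p, so 364 = 11p and p = 33.09.
Substituting into AD, y = 1454.64.

p = 33.09, y = 1454.64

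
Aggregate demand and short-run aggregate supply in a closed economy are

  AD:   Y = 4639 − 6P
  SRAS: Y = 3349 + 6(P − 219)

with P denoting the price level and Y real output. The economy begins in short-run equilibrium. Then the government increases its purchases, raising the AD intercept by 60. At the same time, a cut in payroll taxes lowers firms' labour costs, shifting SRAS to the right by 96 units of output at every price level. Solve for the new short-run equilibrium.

P = 214, Y = 3415

After both shocks: AD is Y = 4699 − 6P and SRAS is Y = 2131 + 6P.
Setting them equal: 2568 = 12P, so P = 214.
Y = 4699 − 6·214 = 3415.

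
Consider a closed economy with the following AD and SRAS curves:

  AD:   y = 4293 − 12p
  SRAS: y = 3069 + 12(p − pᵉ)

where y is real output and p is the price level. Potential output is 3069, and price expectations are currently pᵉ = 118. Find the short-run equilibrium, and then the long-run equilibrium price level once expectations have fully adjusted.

Short run: p = 110, y = 2973. Long run: p = 102.

Short run: with pᵉ = 118, SRAS is y = 1653 + 12p. Setting AD = SRAS gives 2640 = 24p, so p = 110 and y = 4293 − 12·110 = 2973.
Output 2973 is below potential 3069, so over time expected prices fall and SRAS shifts right until y returns to 3069.
Long run: y = 3069 on the AD curve gives 3069 = 4293 − 12p, so p = 102.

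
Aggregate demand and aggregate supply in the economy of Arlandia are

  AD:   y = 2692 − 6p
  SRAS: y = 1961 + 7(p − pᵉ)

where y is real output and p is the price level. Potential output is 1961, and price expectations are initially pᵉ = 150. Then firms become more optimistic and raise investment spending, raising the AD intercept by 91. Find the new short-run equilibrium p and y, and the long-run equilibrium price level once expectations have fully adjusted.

AD shifts right: new AD is y = 2783 − 6p. With pᵉ = 150, SRAS is y = 911 + 7p.
Short run: 2783 − 6p = 911 + 7p gives 1872 = 13p, so p = 144 and y = 2783 − 6·144 = 1919.
y = 1919 is below potential 1961; expectations adjust and SRAS shifts right until y = 1961.
Long run: on the new AD curve, 1961 = 2783 − 6p gives p = 137.

Short run: p = 144, y = 1919. Long run: p = 137.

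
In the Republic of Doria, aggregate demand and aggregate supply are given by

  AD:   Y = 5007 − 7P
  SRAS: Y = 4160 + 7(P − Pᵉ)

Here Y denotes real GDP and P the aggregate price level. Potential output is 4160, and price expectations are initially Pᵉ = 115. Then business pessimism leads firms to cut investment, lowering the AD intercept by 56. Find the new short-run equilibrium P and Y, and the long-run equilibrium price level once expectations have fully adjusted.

AD shifts left: new AD is Y = 4951 − 7P. With Pᵉ = 115, SRAS is Y = 3355 + 7P.
Short run: 4951 − 7P = 3355 + 7P gives 1596 = 14P, so P = 114 and Y = 4951 − 7·114 = 4153.
Y = 4153 is below potential 4160; expectations adjust and SRAS shifts right until Y = 4160.
Long run: on the new AD curve, 4160 = 4951 − 7P gives P = 113.

Short run: P = 114, Y = 4153. Long run: P = 113.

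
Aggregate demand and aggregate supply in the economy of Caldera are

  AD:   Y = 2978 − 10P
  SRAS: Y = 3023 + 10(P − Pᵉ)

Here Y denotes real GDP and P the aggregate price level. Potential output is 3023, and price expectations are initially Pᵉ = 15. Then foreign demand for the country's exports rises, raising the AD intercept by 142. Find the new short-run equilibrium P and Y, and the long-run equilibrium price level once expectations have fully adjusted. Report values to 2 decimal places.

Short run: P = 12.35, Y = 2996.50. Long run: P = 9.70.

AD shifts right: new AD is Y = 3120 − 10P. With Pᵉ = 15, SRAS is Y = 2873 + 10P.
Short run: 3120 − 10P = 2873 + 10P gives 247 = 20P, so P = 12.35 and Y = 3120 − 10P = 2996.50.
Y = 2996.50 is below potential 3023; expectations adjust and SRAS shifts right until Y = 3023.
Long run: on the new AD curve, 3023 = 3120 − 10P gives P = 9.70.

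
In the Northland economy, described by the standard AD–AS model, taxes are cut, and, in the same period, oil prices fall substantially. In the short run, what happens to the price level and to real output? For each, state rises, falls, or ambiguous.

Price level: ambiguous; output: rises

The first event is a positive demand shock: AD shifts right, which by itself pushes P up and Y up.
The second is a favourable supply shock: SRAS shifts right, which by itself pushes P down and Y up.
The two shocks push P in opposite directions, so the effect on P is ambiguous. Both shocks push Y up, so Y rises.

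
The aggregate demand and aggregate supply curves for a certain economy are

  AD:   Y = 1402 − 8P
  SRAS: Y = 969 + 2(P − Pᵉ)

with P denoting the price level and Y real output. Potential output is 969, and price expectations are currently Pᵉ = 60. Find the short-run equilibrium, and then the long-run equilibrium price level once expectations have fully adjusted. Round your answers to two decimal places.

Short run: P = 55.30, Y = 959.60. Long run: P = 54.13.

Short run: with Pᵉ = 60, SRAS is Y = 849 + 2P. Setting AD = SRAS gives 553 = 10P, so P = 55.30 and Y = 1402 − 8P = 959.60.
Output 959.60 is below potential 969, so over time expected prices fall and SRAS shifts right until Y returns to 969.
Long run: Y = 969 on the AD curve gives 969 = 1402 − 8P, so P = 54.13.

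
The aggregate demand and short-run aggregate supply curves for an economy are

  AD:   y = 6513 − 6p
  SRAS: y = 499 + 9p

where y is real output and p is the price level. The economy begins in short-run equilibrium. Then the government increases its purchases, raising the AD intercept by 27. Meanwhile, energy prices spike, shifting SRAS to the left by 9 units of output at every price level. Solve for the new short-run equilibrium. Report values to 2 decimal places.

After both shocks: AD is y = 6540 − 6p and SRAS is y = 490 + 9p.
Setting them equal: 6050 = 15p, so p = 403.33.
Substituting into AD, y = 4120.00.

p = 403.33, y = 4120.00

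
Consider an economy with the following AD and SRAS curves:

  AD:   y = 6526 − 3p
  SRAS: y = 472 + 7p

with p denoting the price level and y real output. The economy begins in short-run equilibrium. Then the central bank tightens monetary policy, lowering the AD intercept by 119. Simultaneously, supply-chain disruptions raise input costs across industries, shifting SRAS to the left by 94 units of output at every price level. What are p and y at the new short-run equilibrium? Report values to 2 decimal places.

p = 602.90, y = 4598.30

After both shocks: AD is y = 6407 − 3p and SRAS is y = 378 + 7p.
Setting them equal: 6029 = 10p, so p = 602.90.
Substituting into AD, y = 4598.30.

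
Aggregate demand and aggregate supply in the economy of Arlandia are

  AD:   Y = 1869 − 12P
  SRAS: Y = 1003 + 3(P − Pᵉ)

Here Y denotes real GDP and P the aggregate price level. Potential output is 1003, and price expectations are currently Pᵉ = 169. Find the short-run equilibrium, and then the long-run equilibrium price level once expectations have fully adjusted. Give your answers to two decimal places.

Short run: P = 91.53, Y = 770.60. Long run: P = 72.17.

Short run: with Pᵉ = 169, SRAS is Y = 496 + 3P. Setting AD = SRAS gives 1373 = 15P, so P = 91.53 and Y = 1869 − 12P = 770.60.
Output 770.60 is below potential 1003, so over time expected prices fall and SRAS shifts right until Y returns to 1003.
Long run: Y = 1003 on the AD curve gives 1003 = 1869 − 12P, so P = 72.17.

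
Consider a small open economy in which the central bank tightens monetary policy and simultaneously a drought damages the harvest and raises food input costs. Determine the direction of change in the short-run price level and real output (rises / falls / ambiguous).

The first event is a negative demand shock: AD shifts left, which by itself pushes P down and Y down.
The second is an adverse supply shock: SRAS shifts left, which by itself pushes P up and Y down.
The two shocks push P in opposite directions, so the effect on P is ambiguous. Both shocks push Y down, so Y falls.

Price level: ambiguous; output: falls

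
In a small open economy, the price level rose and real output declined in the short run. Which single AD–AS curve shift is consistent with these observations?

P rose and Y fell. An AD shift moves P and Y in the same direction; an SRAS shift moves them in opposite directions.
Here P and Y moved in opposite directions, so the SRAS curve shifted.
Since Y fell, SRAS shifted left.

SRAS shifted left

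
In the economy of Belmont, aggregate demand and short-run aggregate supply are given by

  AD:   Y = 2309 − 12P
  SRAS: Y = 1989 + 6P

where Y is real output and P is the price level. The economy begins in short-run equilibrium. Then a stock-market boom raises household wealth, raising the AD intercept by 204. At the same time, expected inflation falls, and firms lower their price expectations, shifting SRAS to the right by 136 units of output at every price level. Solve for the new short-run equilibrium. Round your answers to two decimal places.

After both shocks: AD is Y = 2513 − 12P and SRAS is Y = 2125 + 6P.
Setting them equal: 388 = 18P, so P = 21.56.
Substituting into AD, Y = 2254.33.

P = 21.56, Y = 2254.33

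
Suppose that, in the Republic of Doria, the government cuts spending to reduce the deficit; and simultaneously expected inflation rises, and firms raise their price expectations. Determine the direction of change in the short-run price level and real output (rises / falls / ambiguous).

Price level: ambiguous; output: falls

The first event is a negative demand shock: AD shifts left, which by itself pushes P down and Y down.
The second is an adverse supply shock: SRAS shifts left, which by itself pushes P up and Y down.
The two shocks push P in opposite directions, so the effect on P is ambiguous. Both shocks push Y down, so Y falls.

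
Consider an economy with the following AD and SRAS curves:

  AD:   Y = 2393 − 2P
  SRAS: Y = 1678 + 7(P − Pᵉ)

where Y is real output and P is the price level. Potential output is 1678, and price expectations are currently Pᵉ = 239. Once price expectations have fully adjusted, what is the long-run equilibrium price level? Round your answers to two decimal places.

Short run: with Pᵉ = 239, SRAS is Y = 5 + 7P. Setting AD = SRAS gives 2388 = 9P, so P = 265.33 and Y = 2393 − 2P = 1862.33.
Output 1862.33 is above potential 1678, so over time expected prices rise and SRAS shifts left until Y returns to 1678.
Long run: Y = 1678 on the AD curve gives 1678 = 2393 − 2P, so P = 357.50.

Long-run P = 357.50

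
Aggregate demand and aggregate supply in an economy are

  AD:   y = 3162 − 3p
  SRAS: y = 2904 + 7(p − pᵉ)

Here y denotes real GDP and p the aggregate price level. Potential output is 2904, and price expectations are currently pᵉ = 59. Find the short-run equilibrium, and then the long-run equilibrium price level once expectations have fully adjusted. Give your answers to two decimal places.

Short run: with pᵉ = 59, SRAS is y = 2491 + 7p. Setting AD = SRAS gives 671 = 10p, so p = 67.10 and y = 3162 − 3p = 2960.70.
Output 2960.70 is above potential 2904, so over time expected prices rise and SRAS shifts left until y returns to 2904.
Long run: y = 2904 on the AD curve gives 2904 = 3162 − 3p, so p = 86.00.

Short run: p = 67.10, y = 2960.70. Long run: p = 86.00.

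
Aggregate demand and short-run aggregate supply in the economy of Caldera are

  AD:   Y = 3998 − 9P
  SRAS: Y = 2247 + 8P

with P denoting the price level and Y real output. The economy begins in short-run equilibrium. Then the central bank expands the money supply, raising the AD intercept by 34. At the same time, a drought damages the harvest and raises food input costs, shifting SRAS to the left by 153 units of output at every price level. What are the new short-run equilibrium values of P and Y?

After both shocks: AD is Y = 4032 − 9P and SRAS is Y = 2094 + 8P.
Setting them equal: 1938 = 17P, so P = 114.
Y = 4032 − 9·114 = 3006.

P = 114, Y = 3006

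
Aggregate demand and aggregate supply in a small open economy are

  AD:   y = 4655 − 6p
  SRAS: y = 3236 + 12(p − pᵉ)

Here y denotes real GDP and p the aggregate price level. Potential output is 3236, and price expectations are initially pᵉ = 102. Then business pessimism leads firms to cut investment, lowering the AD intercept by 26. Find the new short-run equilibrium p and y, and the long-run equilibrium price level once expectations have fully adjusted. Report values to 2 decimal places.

AD shifts left: new AD is y = 4629 − 6p. With pᵉ = 102, SRAS is y = 2012 + 12p.
Short run: 4629 − 6p = 2012 + 12p gives 2617 = 18p, so p = 145.39 and y = 4629 − 6p = 3756.67.
y = 3756.67 is above potential 3236; expectations adjust and SRAS shifts left until y = 3236.
Long run: on the new AD curve, 3236 = 4629 − 6p gives p = 232.17.

Short run: p = 145.39, y = 3756.67. Long run: p = 232.17.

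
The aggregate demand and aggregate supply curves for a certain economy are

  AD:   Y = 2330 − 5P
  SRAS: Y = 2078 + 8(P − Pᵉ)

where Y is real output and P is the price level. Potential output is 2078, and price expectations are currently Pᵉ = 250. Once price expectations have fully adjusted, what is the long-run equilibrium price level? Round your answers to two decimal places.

Short run: with Pᵉ = 250, SRAS is Y = 78 + 8P. Setting AD = SRAS gives 2252 = 13P, so P = 173.23 and Y = 2330 − 5P = 1463.85.
Output 1463.85 is below potential 2078, so over time expected prices fall and SRAS shifts right until Y returns to 2078.
Long run: Y = 2078 on the AD curve gives 2078 = 2330 − 5P, so P = 50.40.

Long-run P = 50.40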